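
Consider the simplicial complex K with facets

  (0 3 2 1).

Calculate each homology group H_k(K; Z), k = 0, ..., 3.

Order the vertices as 0 < 1 < 2 < 3. Listing each simplex with vertices in this order, K has dimension 3 with simplices:

  0-simplices (4): [0], [1], [2], [3]
  1-simplices (6): [0,1], [0,2], [0,3], [1,2], [1,3], [2,3]
  2-simplices (4): [0,1,2], [0,1,3], [0,2,3], [1,2,3]
  3-simplices (1): [0,1,2,3]

so the chain groups are C_0 ≅ Z^4, C_1 ≅ Z^6, C_2 ≅ Z^4, C_3 ≅ Z^1.

∂_1: C_1 → C_0 is given by ∂[p,q] = [q] − [p].
As a 4×6 matrix over Z this has rank 3, with invariant factors (1,1,1).

The boundary map ∂_2: C_2 → C_1 maps a triangle to the signed sum of its edges. For instance
  ∂[1,2,3] = [2,3] − [1,3] + [1,2],
  ∂[0,2,3] = [2,3] − [0,3] + [0,2].
The 6×4 boundary matrix has rank 3 and Smith normal form diag(1,1,1).

The boundary map ∂_3: C_3 → C_2 sends each 3-simplex σ to the alternating sum Σ_i (−1)^i (σ with its i-th vertex removed). For instance
  ∂[0,1,2,3] = [1,2,3] − [0,2,3] + [0,1,3] − [0,1,2].
The 4×1 boundary matrix has rank 1 and Smith normal form diag(1).

Reading off H_k = ker ∂_k / im ∂_{k+1}:

  H_0: rank C_0 − rank ∂_1 = 4 − 3 = 1, and the invariant factors of ∂_1 are all 1, so H_0 = Z.
  H_1: rank ker ∂_1 − rank ∂_2 = (6 − 3) − 3 = 0, and the invariant factors of ∂_2 are all 1, so H_1 = 0.
  H_2: rank ker ∂_2 − rank ∂_3 = (4 − 3) − 1 = 0, and the invariant factors of ∂_3 are all 1, so H_2 = 0.
  H_3: rank ker ∂_3 − rank ∂_4 = (1 − 1) − 0 = 0, and there is no ∂_4, so H_3 = 0.

As a check, the Euler characteristic is 4 − 6 + 4 − 1 = 1, which agrees with 1 − 0 + 0 − 0 = 1.
(K is a triangulation of the 3-simplex.)

H_0 = Z,  H_1 = 0,  H_2 = 0,  H_3 = 0.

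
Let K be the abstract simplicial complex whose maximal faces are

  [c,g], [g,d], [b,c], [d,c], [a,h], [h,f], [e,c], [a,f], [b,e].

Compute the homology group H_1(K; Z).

Fix the vertex order a < b < c < d < e < f < g < h and write every simplex with vertices in increasing order. Then dim K = 1 and the simplices of K are:

  0-simplices (8): a, b, c, d, e, f, g, h
  1-simplices (9): af, ah, bc, be, cd, ce, cg, dg, fh

Hence C_0 ≅ Z^8, C_1 ≅ Z^9.

Boundary ∂_1: C_1 → C_0 maps an edge to its endpoints' difference, ∂[p,q] = q − p.
As a 8×9 matrix over Z this has rank 6, with invariant factors (1,1,1,1,1,1).

Reading off H_k = ker ∂_k / im ∂_{k+1}:

  H_1: rank ker ∂_1 − rank ∂_2 = (9 − 6) − 0 = 3, and there is no ∂_2, so H_1 = Z^3.

H_1 ≅ Z^3.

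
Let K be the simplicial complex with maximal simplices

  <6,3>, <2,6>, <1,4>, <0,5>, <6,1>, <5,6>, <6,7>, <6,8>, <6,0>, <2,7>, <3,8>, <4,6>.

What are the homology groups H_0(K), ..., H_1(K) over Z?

H_0 = Z,  H_1 = Z^4.

Take the total order 0 < 1 < 2 < 3 < 4 < 5 < 6 < 7 < 8 on the vertex set. Then K (dimension 1) consists of the simplices:

  0-simplices (9): [0], [1], [2], [3], [4], [5], [6], [7], [8]
  1-simplices (12): [0,5], [0,6], [1,4], [1,6], [2,6], [2,7], [3,6], [3,8], [4,6], [5,6], [6,7], [6,8]

giving chain groups C_0 ≅ Z^9, C_1 ≅ Z^12.

Boundary ∂_1: C_1 → C_0 is given by ∂[p,q] = [q] − [p].
As a 9×12 matrix over Z this has rank 8, with invariant factors (1,1,1,1,1,1,1,1).

From H_k ≅ ker(∂_k) / im(∂_{k+1}) we obtain:

  H_0: rank C_0 − rank ∂_1 = 9 − 8 = 1, and the invariant factors of ∂_1 are all 1, so H_0 = Z.
  H_1: rank ker ∂_1 − rank ∂_2 = (12 − 8) − 0 = 4, and there is no ∂_2, so H_1 = Z^4.

(K is a triangulation of a wedge of 4 circles.)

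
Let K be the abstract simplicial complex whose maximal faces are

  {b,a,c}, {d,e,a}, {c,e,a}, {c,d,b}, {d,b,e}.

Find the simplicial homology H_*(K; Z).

H_0 ≅ Z,  H_1 ≅ Z,  H_2 = 0.

Fix the vertex order a < b < c < d < e and write every simplex with vertices in increasing order. Then dim K = 2 and the simplices of K are:

  0-simplices (5): a, b, c, d, e
  1-simplices (10): ab, ac, ad, ae, bc, bd, be, cd, ce, de
  2-simplices (5): abc, ace, ade, bcd, bde

so the chain groups are C_0 ≅ Z^5, C_1 ≅ Z^10, C_2 ≅ Z^5.

∂_1: C_1 → C_0 maps an edge to its endpoints' difference, ∂[p,q] = q − p.
The resulting 5×10 matrix has rank 4, and its Smith normal form has invariant factors (1,1,1,1).

∂_2: C_2 → C_1 acts by ∂[p,q,r] = [q,r] − [p,r] + [p,q]. For instance
  ∂bde = de − be + bd,
  ∂abc = bc − ac + ab.
As a 10×5 matrix over Z this has rank 5, with invariant factors (1,1,1,1,1).

Now H_k = ker ∂_k / im ∂_{k+1}, so:

  H_0: rank C_0 − rank ∂_1 = 5 − 4 = 1, and the invariant factors of ∂_1 are all 1, so H_0 = Z.
  H_1: rank ker ∂_1 − rank ∂_2 = (10 − 4) − 5 = 1, and the invariant factors of ∂_2 are all 1, so H_1 = Z.
  H_2: rank ker ∂_2 − rank ∂_3 = (5 − 5) − 0 = 0, and there is no ∂_3, so H_2 = 0.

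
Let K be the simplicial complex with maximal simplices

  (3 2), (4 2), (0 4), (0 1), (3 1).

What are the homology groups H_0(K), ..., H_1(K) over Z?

Order the vertices as 0 < 1 < 2 < 3 < 4. Listing each simplex with vertices in this order, K has dimension 1 with simplices:

  0-simplices (5): [0], [1], [2], [3], [4]
  1-simplices (5): [0,1], [0,4], [1,3], [2,3], [2,4]

so the chain groups are C_0 ≅ Z^5, C_1 ≅ Z^5.

∂_1: C_1 → C_0 sends each edge [p,q] (with p < q) to q − p. For instance
  ∂[2,3] = [3] − [2].
This gives a 5×5 integer matrix of rank 4; reducing to Smith normal form yields diagonal entries (1,1,1,1).

Computing H_k = (kernel of ∂_k) / (image of ∂_{k+1}):

  H_0: rank C_0 − rank ∂_1 = 5 − 4 = 1, and the invariant factors of ∂_1 are all 1, so H_0 = Z.
  H_1: rank ker ∂_1 − rank ∂_2 = (5 − 4) − 0 = 1, and there is no ∂_2, so H_1 = Z.

As a check, the Euler characteristic is 5 − 5 = 0, which agrees with 1 − 1 = 0.
(K is a triangulation of the circle S^1.)

H_0 ≅ Z,  H_1 ≅ Z.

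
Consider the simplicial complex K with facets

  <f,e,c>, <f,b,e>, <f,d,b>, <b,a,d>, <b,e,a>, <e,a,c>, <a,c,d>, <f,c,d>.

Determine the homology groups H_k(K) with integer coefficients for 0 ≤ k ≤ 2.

H_0 ≅ Z,  H_1 = 0,  H_2 ≅ Z.

Order the vertices as a < b < c < d < e < f. Listing each simplex with vertices in this order, K has dimension 2 with simplices:

  0-simplices (6): a, b, c, d, e, f
  1-simplices (12): ab, ac, ad, ae, bd, be, bf, cd, ce, cf, df, ef
  2-simplices (8): abd, abe, acd, ace, bdf, bef, cdf, cef

Hence C_0 ≅ Z^6, C_1 ≅ Z^12, C_2 ≅ Z^8.

Boundary ∂_1: C_1 → C_0 is given by ∂[p,q] = [q] − [p]. For instance
  ∂ab = b − a.
The resulting 6×12 matrix has rank 5, and its Smith normal form has invariant factors (1,1,1,1,1).

The boundary map ∂_2: C_2 → C_1 maps a triangle to the signed sum of its edges. For instance
  ∂bef = ef − bf + be,
  ∂acd = cd − ad + ac.
This gives a 12×8 integer matrix of rank 7; reducing to Smith normal form yields diagonal entries (1,1,1,1,1,1,1).

Now H_k = ker ∂_k / im ∂_{k+1}, so:

  H_0: rank C_0 − rank ∂_1 = 6 − 5 = 1, and the invariant factors of ∂_1 are all 1, so H_0 = Z.
  H_1: rank ker ∂_1 − rank ∂_2 = (12 − 5) − 7 = 0, and the invariant factors of ∂_2 are all 1, so H_1 = 0.
  H_2: rank ker ∂_2 − rank ∂_3 = (8 − 7) − 0 = 1, and there is no ∂_3, so H_2 = Z.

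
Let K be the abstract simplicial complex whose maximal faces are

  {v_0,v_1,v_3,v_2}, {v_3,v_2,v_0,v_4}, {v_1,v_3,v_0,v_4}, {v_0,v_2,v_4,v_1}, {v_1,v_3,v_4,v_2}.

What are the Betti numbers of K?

Take the total order v_0 < v_1 < v_2 < v_3 < v_4 on the vertex set. Then K (dimension 3) consists of the simplices:

  0-simplices (5): [v_0], [v_1], [v_2], [v_3], [v_4]
  1-simplices (10): [v_0,v_1], [v_0,v_2], [v_0,v_3], [v_0,v_4], [v_1,v_2], [v_1,v_3], [v_1,v_4], [v_2,v_3], [v_2,v_4], [v_3,v_4]
  2-simplices (10): [v_0,v_1,v_2], [v_0,v_1,v_3], [v_0,v_1,v_4], [v_0,v_2,v_3], [v_0,v_2,v_4], [v_0,v_3,v_4], [v_1,v_2,v_3], [v_1,v_2,v_4], [v_1,v_3,v_4], [v_2,v_3,v_4]
  3-simplices (5): [v_0,v_1,v_2,v_3], [v_0,v_1,v_2,v_4], [v_0,v_1,v_3,v_4], [v_0,v_2,v_3,v_4], [v_1,v_2,v_3,v_4]

Hence C_0 ≅ Z^5, C_1 ≅ Z^10, C_2 ≅ Z^10, C_3 ≅ Z^5.

Boundary ∂_1: C_1 → C_0 maps an edge to its endpoints' difference, ∂[p,q] = q − p. For instance
  ∂[v_0,v_4] = [v_4] − [v_0].
The 5×10 boundary matrix has rank 4 and Smith normal form diag(1,1,1,1).

The boundary map ∂_2: C_2 → C_1 maps a triangle to the signed sum of its edges. For instance
  ∂[v_0,v_1,v_2] = [v_1,v_2] − [v_0,v_2] + [v_0,v_1],
  ∂[v_0,v_1,v_3] = [v_1,v_3] − [v_0,v_3] + [v_0,v_1].
As a 10×10 matrix over Z this has rank 6, with invariant factors (1,1,1,1,1,1).

∂_3: C_3 → C_2 sends each 3-simplex σ to the alternating sum Σ_i (−1)^i (σ with its i-th vertex removed). For instance
  ∂[v_0,v_1,v_2,v_3] = [v_1,v_2,v_3] − [v_0,v_2,v_3] + [v_0,v_1,v_3] − [v_0,v_1,v_2],
  ∂[v_0,v_1,v_2,v_4] = [v_1,v_2,v_4] − [v_0,v_2,v_4] + [v_0,v_1,v_4] − [v_0,v_1,v_2].
The resulting 10×5 matrix has rank 4, and its Smith normal form has invariant factors (1,1,1,1).

Reading off H_k = ker ∂_k / im ∂_{k+1}:

  H_0: rank C_0 − rank ∂_1 = 5 − 4 = 1, and the invariant factors of ∂_1 are all 1, so H_0 = Z.
  H_1: rank ker ∂_1 − rank ∂_2 = (10 − 4) − 6 = 0, and the invariant factors of ∂_2 are all 1, so H_1 = 0.
  H_2: rank ker ∂_2 − rank ∂_3 = (10 − 6) − 4 = 0, and the invariant factors of ∂_3 are all 1, so H_2 = 0.
  H_3: rank ker ∂_3 − rank ∂_4 = (5 − 4) − 0 = 1, and there is no ∂_4, so H_3 = Z.

(K is a triangulation of the 3-sphere S^3.)

Hence the Betti numbers are b_0 = 1, b_1 = 0, b_2 = 0, b_3 = 1.

b_0 = 1, b_1 = 0, b_2 = 0, b_3 = 1.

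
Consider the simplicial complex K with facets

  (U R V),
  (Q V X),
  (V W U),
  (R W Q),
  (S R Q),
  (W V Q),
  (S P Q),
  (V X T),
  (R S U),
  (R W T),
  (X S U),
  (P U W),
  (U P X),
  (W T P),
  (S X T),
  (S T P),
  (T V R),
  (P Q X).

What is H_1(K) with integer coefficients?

We work with the vertex ordering P < Q < R < S < T < U < V < W < X. The simplices of K, each written with vertices in increasing order, are:

  0-simplices (9): P, Q, R, S, T, U, V, W, X
  1-simplices (27): PQ, PS, PT, PU, PW, PX, QR, QS, QV, QW, QX, RS, RT, RU, RV, RW, ST, SU, SX, TV, TW, TX, UV, UW, UX, VW, VX
  2-simplices (18): PQS, PQX, PST, PTW, PUW, PUX, QRS, QRW, QVW, QVX, RSU, RTV, RTW, RUV, STX, SUX, TVX, UVW

giving chain groups C_0 ≅ Z^9, C_1 ≅ Z^27, C_2 ≅ Z^18.

∂_1: C_1 → C_0 maps an edge to its endpoints' difference, ∂[p,q] = q − p. For instance
  ∂SU = U − S.
The 9×27 boundary matrix has rank 8 and Smith normal form diag(1,1,1,1,1,1,1,1).

The boundary map ∂_2: C_2 → C_1 maps a triangle to the signed sum of its edges. For instance
  ∂PQX = QX − PX + PQ,
  ∂QVW = VW − QW + QV.
As a 27×18 matrix over Z this has rank 18, with invariant factors (1,1,1,1,1,1,1,1,1,1,1,1,1,1,1,1,1,2).

Reading off H_k = ker ∂_k / im ∂_{k+1}:

  H_1: rank ker ∂_1 − rank ∂_2 = (27 − 8) − 18 = 1, and ∂_2 has invariant factor 2 > 1, so H_1 ≅ Z ⊕ Z/2Z.

H_1 ≅ Z ⊕ Z/2Z.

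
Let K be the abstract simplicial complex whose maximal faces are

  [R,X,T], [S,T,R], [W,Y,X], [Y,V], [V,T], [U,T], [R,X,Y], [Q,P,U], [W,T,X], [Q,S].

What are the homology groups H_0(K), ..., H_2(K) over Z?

Fix the vertex order P < Q < R < S < T < U < V < W < X < Y and write every simplex with vertices in increasing order. Then dim K = 2 and the simplices of K are:

  0-simplices (10): P, Q, R, S, T, U, V, W, X, Y
  1-simplices (17): PQ, PU, QS, QU, RS, RT, RX, RY, ST, TU, TV, TW, TX, VY, WX, WY, XY
  2-simplices (6): PQU, RST, RTX, RXY, TWX, WXY

so the chain groups are C_0 ≅ Z^10, C_1 ≅ Z^17, C_2 ≅ Z^6.

∂_1: C_1 → C_0 maps an edge to its endpoints' difference, ∂[p,q] = q − p. For instance
  ∂RS = S − R.
The resulting 10×17 matrix has rank 9, and its Smith normal form has invariant factors (1,1,1,1,1,1,1,1,1).

Boundary ∂_2: C_2 → C_1 sends each 2-simplex [p,q,r] to [q,r] − [p,r] + [p,q]. For instance
  ∂TWX = WX − TX + TW,
  ∂PQU = QU − PU + PQ.
As a 17×6 matrix over Z this has rank 6, with invariant factors (1,1,1,1,1,1).

From H_k ≅ ker(∂_k) / im(∂_{k+1}) we obtain:

  H_0: rank C_0 − rank ∂_1 = 10 − 9 = 1, and the invariant factors of ∂_1 are all 1, so H_0 = Z.
  H_1: rank ker ∂_1 − rank ∂_2 = (17 − 9) − 6 = 2, and the invariant factors of ∂_2 are all 1, so H_1 = Z^2.
  H_2: rank ker ∂_2 − rank ∂_3 = (6 − 6) − 0 = 0, and there is no ∂_3, so H_2 = 0.

As a check, the Euler characteristic is 10 − 17 + 6 = -1, which agrees with 1 − 2 + 0 = -1.

H_0 = Z,  H_1 = Z^2,  H_2 = 0.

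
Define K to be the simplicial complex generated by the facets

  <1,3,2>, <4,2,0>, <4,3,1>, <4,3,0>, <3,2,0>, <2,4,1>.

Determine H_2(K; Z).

H_2 = Z.

Order the vertices as 0 < 1 < 2 < 3 < 4. Listing each simplex with vertices in this order, K has dimension 2 with simplices:

  0-simplices (5): [0], [1], [2], [3], [4]
  1-simplices (9): [0,2], [0,3], [0,4], [1,2], [1,3], [1,4], [2,3], [2,4], [3,4]
  2-simplices (6): [0,2,3], [0,2,4], [0,3,4], [1,2,3], [1,2,4], [1,3,4]

so the chain groups are C_0 ≅ Z^5, C_1 ≅ Z^9, C_2 ≅ Z^6.

Boundary ∂_1: C_1 → C_0 sends each edge [p,q] (with p < q) to q − p. For instance
  ∂[1,3] = [3] − [1].
The resulting 5×9 matrix has rank 4, and its Smith normal form has invariant factors (1,1,1,1).

The boundary map ∂_2: C_2 → C_1 acts by ∂[p,q,r] = [q,r] − [p,r] + [p,q]. For instance
  ∂[1,2,4] = [2,4] − [1,4] + [1,2],
  ∂[1,2,3] = [2,3] − [1,3] + [1,2].
As a 9×6 matrix over Z this has rank 5, with invariant factors (1,1,1,1,1).

Now H_k = ker ∂_k / im ∂_{k+1}, so:

  H_2: rank ker ∂_2 − rank ∂_3 = (6 − 5) − 0 = 1, and there is no ∂_3, so H_2 = Z.

(K is a triangulation of the 2-sphere S^2.)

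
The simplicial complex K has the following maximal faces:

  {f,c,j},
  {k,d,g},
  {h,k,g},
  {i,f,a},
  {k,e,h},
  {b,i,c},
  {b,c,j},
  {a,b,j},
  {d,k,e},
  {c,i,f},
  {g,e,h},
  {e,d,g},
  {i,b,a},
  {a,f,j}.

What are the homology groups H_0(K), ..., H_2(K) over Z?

H_0 ≅ Z^2,  H_1 = 0,  H_2 ≅ Z^2.

Take the total order a < b < c < d < e < f < g < h < i < j < k on the vertex set. Then K (dimension 2) consists of the simplices:

  0-simplices (11): a, b, c, d, e, f, g, h, i, j, k
  1-simplices (21): ab, af, ai, aj, bc, bi, bj, cf, ci, cj, de, dg, dk, eg, eh, ek, fi, fj, gh, gk, hk
  2-simplices (14): abi, abj, afi, afj, bci, bcj, cfi, cfj, deg, dek, dgk, egh, ehk, ghk

so the chain groups are C_0 ≅ Z^11, C_1 ≅ Z^21, C_2 ≅ Z^14.

The boundary map ∂_1: C_1 → C_0 maps an edge to its endpoints' difference, ∂[p,q] = q − p.
As a 11×21 matrix over Z this has rank 9, with invariant factors (1,1,1,1,1,1,1,1,1).

The boundary map ∂_2: C_2 → C_1 acts by ∂[p,q,r] = [q,r] − [p,r] + [p,q]. For instance
  ∂afi = fi − ai + af,
  ∂afj = fj − aj + af.
The resulting 21×14 matrix has rank 12, and its Smith normal form has invariant factors (1,1,1,1,1,1,1,1,1,1,1,1).

Reading off H_k = ker ∂_k / im ∂_{k+1}:

  H_0: rank C_0 − rank ∂_1 = 11 − 9 = 2, and the invariant factors of ∂_1 are all 1, so H_0 = Z^2.
  H_1: rank ker ∂_1 − rank ∂_2 = (21 − 9) − 12 = 0, and the invariant factors of ∂_2 are all 1, so H_1 = 0.
  H_2: rank ker ∂_2 − rank ∂_3 = (14 − 12) − 0 = 2, and there is no ∂_3, so H_2 = Z^2.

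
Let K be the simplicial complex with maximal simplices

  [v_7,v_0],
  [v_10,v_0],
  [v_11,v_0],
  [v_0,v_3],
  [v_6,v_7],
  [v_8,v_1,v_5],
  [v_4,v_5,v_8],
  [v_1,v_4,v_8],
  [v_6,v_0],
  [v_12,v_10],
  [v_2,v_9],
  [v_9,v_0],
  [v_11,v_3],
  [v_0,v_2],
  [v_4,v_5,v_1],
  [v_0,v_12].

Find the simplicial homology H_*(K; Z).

H_0 = Z^2,  H_1 = Z^4,  H_2 = Z.

Order the vertices as v_0 < v_1 < v_2 < v_3 < v_4 < v_5 < v_6 < v_7 < v_8 < v_9 < v_10 < v_11 < v_12. Listing each simplex with vertices in this order, K has dimension 2 with simplices:

  0-simplices (13): [v_0], [v_1], [v_2], [v_3], [v_4], [v_5], [v_6], [v_7], [v_8], [v_9], [v_10], [v_11], [v_12]
  1-simplices (18): (18 of them)
  2-simplices (4): [v_1,v_4,v_5], [v_1,v_4,v_8], [v_1,v_5,v_8], [v_4,v_5,v_8]

Hence C_0 ≅ Z^13, C_1 ≅ Z^18, C_2 ≅ Z^4.

∂_1: C_1 → C_0 maps an edge to its endpoints' difference, ∂[p,q] = q − p. For instance
  ∂[v_0,v_3] = [v_3] − [v_0].
This gives a 13×18 integer matrix of rank 11; reducing to Smith normal form yields diagonal entries (1,1,1,1,1,1,1,1,1,1,1).

∂_2: C_2 → C_1 acts by ∂[p,q,r] = [q,r] − [p,r] + [p,q]. For instance
  ∂[v_1,v_4,v_8] = [v_4,v_8] − [v_1,v_8] + [v_1,v_4],
  ∂[v_1,v_4,v_5] = [v_4,v_5] − [v_1,v_5] + [v_1,v_4].
The 18×4 boundary matrix has rank 3 and Smith normal form diag(1,1,1).

From H_k ≅ ker(∂_k) / im(∂_{k+1}) we obtain:

  H_0: rank C_0 − rank ∂_1 = 13 − 11 = 2, and the invariant factors of ∂_1 are all 1, so H_0 = Z^2.
  H_1: rank ker ∂_1 − rank ∂_2 = (18 − 11) − 3 = 4, and the invariant factors of ∂_2 are all 1, so H_1 = Z^4.
  H_2: rank ker ∂_2 − rank ∂_3 = (4 − 3) − 0 = 1, and there is no ∂_3, so H_2 = Z.

As a check, the Euler characteristic is 13 − 18 + 4 = -1, which agrees with 2 − 4 + 1 = -1.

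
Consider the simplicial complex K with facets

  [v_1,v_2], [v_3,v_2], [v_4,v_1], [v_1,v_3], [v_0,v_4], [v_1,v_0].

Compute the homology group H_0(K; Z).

K has 5 vertices, 6 edges.
rank ∂_0 = 0, rank ∂_1 = 4 ⇒ b_0 = 5 − 0 − 4 = 1; all invariant factors of ∂_1 are 1 so no torsion. So H_0 = Z.

H_0 = Z.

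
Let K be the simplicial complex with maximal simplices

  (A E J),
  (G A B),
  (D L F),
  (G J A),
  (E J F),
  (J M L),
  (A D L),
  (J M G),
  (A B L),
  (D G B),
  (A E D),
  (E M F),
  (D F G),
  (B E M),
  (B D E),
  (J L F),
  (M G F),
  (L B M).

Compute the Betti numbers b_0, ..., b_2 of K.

b_0 = 1, b_1 = 1, b_2 = 0.

We work with the vertex ordering A < B < D < E < F < G < J < L < M. The simplices of K, each written with vertices in increasing order, are:

  0-simplices (9): A, B, D, E, F, G, J, L, M
  1-simplices (27): AB, AD, AE, AG, AJ, AL, BD, BE, BG, BL, BM, DE, DF, DG, DL, EF, EJ, EM, FG, FJ, FL, FM, GJ, GM, JL, JM, LM
  2-simplices (18): ABG, ABL, ADE, ADL, AEJ, AGJ, BDE, BDG, BEM, BLM, DFG, DFL, EFJ, EFM, FGM, FJL, GJM, JLM

Hence C_0 ≅ Z^9, C_1 ≅ Z^27, C_2 ≅ Z^18.

Boundary ∂_1: C_1 → C_0 sends each edge [p,q] (with p < q) to q − p. For instance
  ∂GM = M − G.
The resulting 9×27 matrix has rank 8, and its Smith normal form has invariant factors (1,1,1,1,1,1,1,1).

The boundary map ∂_2: C_2 → C_1 sends each 2-simplex [p,q,r] to [q,r] − [p,r] + [p,q]. For instance
  ∂ADL = DL − AL + AD,
  ∂FJL = JL − FL + FJ.
This gives a 27×18 integer matrix of rank 18; reducing to Smith normal form yields diagonal entries (1,1,1,1,1,1,1,1,1,1,1,1,1,1,1,1,1,2).

Now H_k = ker ∂_k / im ∂_{k+1}, so:

  H_0: rank C_0 − rank ∂_1 = 9 − 8 = 1, and the invariant factors of ∂_1 are all 1, so H_0 = Z.
  H_1: rank ker ∂_1 − rank ∂_2 = (27 − 8) − 18 = 1, and ∂_2 has invariant factor 2 > 1, so H_1 = Z ⊕ Z/2.
  H_2: rank ker ∂_2 − rank ∂_3 = (18 − 18) − 0 = 0, and there is no ∂_3, so H_2 = 0.

Hence the Betti numbers are b_0 = 1, b_1 = 1, b_2 = 0.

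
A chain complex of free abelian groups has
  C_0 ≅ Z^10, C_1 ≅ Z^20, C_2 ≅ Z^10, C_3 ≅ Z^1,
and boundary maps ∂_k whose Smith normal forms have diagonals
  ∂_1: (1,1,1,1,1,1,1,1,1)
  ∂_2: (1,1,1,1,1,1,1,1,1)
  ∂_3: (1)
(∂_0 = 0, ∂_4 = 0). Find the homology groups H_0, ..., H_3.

H_0 ≅ Z,  H_1 ≅ Z^2,  H_2 = 0,  H_3 = 0.

H_0: b_0 = 10 − 0 − 9 = 1; torsion from ∂_1 factors > 1: none. So H_0 ≅ Z.
H_1: b_1 = 20 − 9 − 9 = 2; torsion from ∂_2 factors > 1: none. So H_1 ≅ Z^2.
H_2: b_2 = 10 − 9 − 1 = 0; torsion from ∂_3 factors > 1: none. So H_2 ≅ 0.
H_3: b_3 = 1 − 1 − 0 = 0; torsion from ∂_4 factors > 1: none. So H_3 ≅ 0.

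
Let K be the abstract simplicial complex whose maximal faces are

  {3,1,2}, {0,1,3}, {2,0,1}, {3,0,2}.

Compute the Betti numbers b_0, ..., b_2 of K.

b_0 = 1, b_1 = 0, b_2 = 1.

Order the vertices as 0 < 1 < 2 < 3. Listing each simplex with vertices in this order, K has dimension 2 with simplices:

  0-simplices (4): [0], [1], [2], [3]
  1-simplices (6): [0,1], [0,2], [0,3], [1,2], [1,3], [2,3]
  2-simplices (4): [0,1,2], [0,1,3], [0,2,3], [1,2,3]

Hence C_0 ≅ Z^4, C_1 ≅ Z^6, C_2 ≅ Z^4.

The boundary map ∂_1: C_1 → C_0 sends each edge [p,q] (with p < q) to q − p.
This gives a 4×6 integer matrix of rank 3; reducing to Smith normal form yields diagonal entries (1,1,1).

Boundary ∂_2: C_2 → C_1 acts by ∂[p,q,r] = [q,r] − [p,r] + [p,q]. For instance
  ∂[1,2,3] = [2,3] − [1,3] + [1,2],
  ∂[0,2,3] = [2,3] − [0,3] + [0,2].
As a 6×4 matrix over Z this has rank 3, with invariant factors (1,1,1).

Now H_k = ker ∂_k / im ∂_{k+1}, so:

  H_0: rank C_0 − rank ∂_1 = 4 − 3 = 1, and the invariant factors of ∂_1 are all 1, so H_0 ≅ Z.
  H_1: rank ker ∂_1 − rank ∂_2 = (6 − 3) − 3 = 0, and the invariant factors of ∂_2 are all 1, so H_1 ≅ 0.
  H_2: rank ker ∂_2 − rank ∂_3 = (4 − 3) − 0 = 1, and there is no ∂_3, so H_2 ≅ Z.

Hence the Betti numbers are b_0 = 1, b_1 = 0, b_2 = 1.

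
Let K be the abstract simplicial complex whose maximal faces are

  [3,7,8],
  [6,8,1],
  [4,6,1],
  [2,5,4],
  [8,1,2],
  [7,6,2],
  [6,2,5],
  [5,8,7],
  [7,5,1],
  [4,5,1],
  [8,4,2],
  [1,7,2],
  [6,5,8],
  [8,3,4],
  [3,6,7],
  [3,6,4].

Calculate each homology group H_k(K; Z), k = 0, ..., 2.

H_0 ≅ Z,  H_1 ≅ Z^2,  H_2 ≅ Z.

Take the total order 1 < 2 < 3 < 4 < 5 < 6 < 7 < 8 on the vertex set. Then K (dimension 2) consists of the simplices:

  0-simplices (8): [1], [2], [3], [4], [5], [6], [7], [8]
  1-simplices (24): (24 of them)
  2-simplices (16): [1,2,7], [1,2,8], [1,4,5], [1,4,6], [1,5,7], [1,6,8], [2,4,5], [2,4,8], [2,5,6], [2,6,7], [3,4,6], [3,4,8], [3,6,7], [3,7,8], [5,6,8], [5,7,8]

giving chain groups C_0 ≅ Z^8, C_1 ≅ Z^24, C_2 ≅ Z^16.

The boundary map ∂_1: C_1 → C_0 is given by ∂[p,q] = [q] − [p]. For instance
  ∂[3,7] = [7] − [3].
This gives a 8×24 integer matrix of rank 7; reducing to Smith normal form yields diagonal entries (1,1,1,1,1,1,1).

The boundary map ∂_2: C_2 → C_1 sends each 2-simplex [p,q,r] to [q,r] − [p,r] + [p,q]. For instance
  ∂[2,6,7] = [6,7] − [2,7] + [2,6],
  ∂[1,2,7] = [2,7] − [1,7] + [1,2].
The 24×16 boundary matrix has rank 15 and Smith normal form diag(1,1,1,1,1,1,1,1,1,1,1,1,1,1,1).

Reading off H_k = ker ∂_k / im ∂_{k+1}:

  H_0: rank C_0 − rank ∂_1 = 8 − 7 = 1, and the invariant factors of ∂_1 are all 1, so H_0 = Z.
  H_1: rank ker ∂_1 − rank ∂_2 = (24 − 7) − 15 = 2, and the invariant factors of ∂_2 are all 1, so H_1 = Z^2.
  H_2: rank ker ∂_2 − rank ∂_3 = (16 − 15) − 0 = 1, and there is no ∂_3, so H_2 = Z.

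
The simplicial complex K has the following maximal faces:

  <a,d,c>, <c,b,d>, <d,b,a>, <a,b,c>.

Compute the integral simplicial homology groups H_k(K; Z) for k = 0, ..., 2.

Fix the vertex order a < b < c < d and write every simplex with vertices in increasing order. Then dim K = 2 and the simplices of K are:

  0-simplices (4): a, b, c, d
  1-simplices (6): ab, ac, ad, bc, bd, cd
  2-simplices (4): abc, abd, acd, bcd

Hence C_0 ≅ Z^4, C_1 ≅ Z^6, C_2 ≅ Z^4.

Boundary ∂_1: C_1 → C_0 maps an edge to its endpoints' difference, ∂[p,q] = q − p. For instance
  ∂ad = d − a.
This gives a 4×6 integer matrix of rank 3; reducing to Smith normal form yields diagonal entries (1,1,1).

∂_2: C_2 → C_1 sends each 2-simplex [p,q,r] to [q,r] − [p,r] + [p,q]. For instance
  ∂acd = cd − ad + ac,
  ∂bcd = cd − bd + bc.
The 6×4 boundary matrix has rank 3 and Smith normal form diag(1,1,1).

From H_k ≅ ker(∂_k) / im(∂_{k+1}) we obtain:

  H_0: rank C_0 − rank ∂_1 = 4 − 3 = 1, and the invariant factors of ∂_1 are all 1, so H_0 = Z.
  H_1: rank ker ∂_1 − rank ∂_2 = (6 − 3) − 3 = 0, and the invariant factors of ∂_2 are all 1, so H_1 = 0.
  H_2: rank ker ∂_2 − rank ∂_3 = (4 − 3) − 0 = 1, and there is no ∂_3, so H_2 = Z.

(K is a triangulation of the 2-sphere S^2.)

H_0 = Z,  H_1 = 0,  H_2 = Z.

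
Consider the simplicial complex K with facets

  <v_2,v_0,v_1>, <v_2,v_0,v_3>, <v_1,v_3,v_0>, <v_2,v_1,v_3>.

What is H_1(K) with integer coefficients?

H_1 ≅ 0.

Take the total order v_0 < v_1 < v_2 < v_3 on the vertex set. Then K (dimension 2) consists of the simplices:

  0-simplices (4): [v_0], [v_1], [v_2], [v_3]
  1-simplices (6): [v_0,v_1], [v_0,v_2], [v_0,v_3], [v_1,v_2], [v_1,v_3], [v_2,v_3]
  2-simplices (4): [v_0,v_1,v_2], [v_0,v_1,v_3], [v_0,v_2,v_3], [v_1,v_2,v_3]

giving chain groups C_0 ≅ Z^4, C_1 ≅ Z^6, C_2 ≅ Z^4.

Boundary ∂_1: C_1 → C_0 maps an edge to its endpoints' difference, ∂[p,q] = q − p. For instance
  ∂[v_1,v_3] = [v_3] − [v_1].
The 4×6 boundary matrix has rank 3 and Smith normal form diag(1,1,1).

The boundary map ∂_2: C_2 → C_1 acts by ∂[p,q,r] = [q,r] − [p,r] + [p,q]. For instance
  ∂[v_0,v_1,v_2] = [v_1,v_2] − [v_0,v_2] + [v_0,v_1],
  ∂[v_0,v_1,v_3] = [v_1,v_3] − [v_0,v_3] + [v_0,v_1].
As a 6×4 matrix over Z this has rank 3, with invariant factors (1,1,1).

Reading off H_k = ker ∂_k / im ∂_{k+1}:

  H_1: rank ker ∂_1 − rank ∂_2 = (6 − 3) − 3 = 0, and the invariant factors of ∂_2 are all 1, so H_1 ≅ 0.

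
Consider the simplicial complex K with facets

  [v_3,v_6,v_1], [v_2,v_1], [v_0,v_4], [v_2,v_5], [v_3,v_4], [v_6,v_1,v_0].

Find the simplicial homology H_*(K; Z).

H_0 ≅ Z,  H_1 ≅ Z,  H_2 = 0.

We work with the vertex ordering v_0 < v_1 < v_2 < v_3 < v_4 < v_5 < v_6. The simplices of K, each written with vertices in increasing order, are:

  0-simplices (7): [v_0], [v_1], [v_2], [v_3], [v_4], [v_5], [v_6]
  1-simplices (9): [v_0,v_1], [v_0,v_4], [v_0,v_6], [v_1,v_2], [v_1,v_3], [v_1,v_6], [v_2,v_5], [v_3,v_4], [v_3,v_6]
  2-simplices (2): [v_0,v_1,v_6], [v_1,v_3,v_6]

so the chain groups are C_0 ≅ Z^7, C_1 ≅ Z^9, C_2 ≅ Z^2.

Boundary ∂_1: C_1 → C_0 maps an edge to its endpoints' difference, ∂[p,q] = q − p. For instance
  ∂[v_0,v_1] = [v_1] − [v_0].
As a 7×9 matrix over Z this has rank 6, with invariant factors (1,1,1,1,1,1).

Boundary ∂_2: C_2 → C_1 maps a triangle to the signed sum of its edges. For instance
  ∂[v_0,v_1,v_6] = [v_1,v_6] − [v_0,v_6] + [v_0,v_1],
  ∂[v_1,v_3,v_6] = [v_3,v_6] − [v_1,v_6] + [v_1,v_3].
As a 9×2 matrix over Z this has rank 2, with invariant factors (1,1).

From H_k ≅ ker(∂_k) / im(∂_{k+1}) we obtain:

  H_0: rank C_0 − rank ∂_1 = 7 − 6 = 1, and the invariant factors of ∂_1 are all 1, so H_0 = Z.
  H_1: rank ker ∂_1 − rank ∂_2 = (9 − 6) − 2 = 1, and the invariant factors of ∂_2 are all 1, so H_1 = Z.
  H_2: rank ker ∂_2 − rank ∂_3 = (2 − 2) − 0 = 0, and there is no ∂_3, so H_2 = 0.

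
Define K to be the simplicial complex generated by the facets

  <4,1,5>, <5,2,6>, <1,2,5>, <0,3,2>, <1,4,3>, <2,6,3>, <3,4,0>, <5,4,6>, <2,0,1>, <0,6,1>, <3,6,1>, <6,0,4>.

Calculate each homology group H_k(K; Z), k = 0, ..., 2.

H_0 = Z,  H_1 = Z_2,  H_2 = 0.

Take the total order 0 < 1 < 2 < 3 < 4 < 5 < 6 on the vertex set. Then K (dimension 2) consists of the simplices:

  0-simplices (7): [0], [1], [2], [3], [4], [5], [6]
  1-simplices (18): [0,1], [0,2], [0,3], [0,4], [0,6], [1,2], [1,3], [1,4], [1,5], [1,6], [2,3], [2,5], [2,6], [3,4], [3,6], [4,5], [4,6], [5,6]
  2-simplices (12): [0,1,2], [0,1,6], [0,2,3], [0,3,4], [0,4,6], [1,2,5], [1,3,4], [1,3,6], [1,4,5], [2,3,6], [2,5,6], [4,5,6]

so the chain groups are C_0 ≅ Z^7, C_1 ≅ Z^18, C_2 ≅ Z^12.

Boundary ∂_1: C_1 → C_0 maps an edge to its endpoints' difference, ∂[p,q] = q − p. For instance
  ∂[1,4] = [4] − [1].
As a 7×18 matrix over Z this has rank 6, with invariant factors (1,1,1,1,1,1).

Boundary ∂_2: C_2 → C_1 maps a triangle to the signed sum of its edges. For instance
  ∂[0,3,4] = [3,4] − [0,4] + [0,3],
  ∂[0,4,6] = [4,6] − [0,6] + [0,4].
As a 18×12 matrix over Z this has rank 12, with invariant factors (1,1,1,1,1,1,1,1,1,1,1,2).

Reading off H_k = ker ∂_k / im ∂_{k+1}:

  H_0: rank C_0 − rank ∂_1 = 7 − 6 = 1, and the invariant factors of ∂_1 are all 1, so H_0 = Z.
  H_1: rank ker ∂_1 − rank ∂_2 = (18 − 6) − 12 = 0, and ∂_2 has invariant factor 2 > 1, so H_1 = Z_2.
  H_2: rank ker ∂_2 − rank ∂_3 = (12 − 12) − 0 = 0, and there is no ∂_3, so H_2 = 0.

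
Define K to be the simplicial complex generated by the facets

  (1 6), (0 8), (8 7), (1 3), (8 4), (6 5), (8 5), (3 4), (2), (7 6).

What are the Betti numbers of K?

b_0 = 2, b_1 = 2.

We work with the vertex ordering 0 < 1 < 2 < 3 < 4 < 5 < 6 < 7 < 8. The simplices of K, each written with vertices in increasing order, are:

  0-simplices (9): [0], [1], [2], [3], [4], [5], [6], [7], [8]
  1-simplices (9): [0,8], [1,3], [1,6], [3,4], [4,8], [5,6], [5,8], [6,7], [7,8]

giving chain groups C_0 ≅ Z^9, C_1 ≅ Z^9.

Boundary ∂_1: C_1 → C_0 sends each edge [p,q] (with p < q) to q − p. For instance
  ∂[4,8] = [8] − [4].
This gives a 9×9 integer matrix of rank 7; reducing to Smith normal form yields diagonal entries (1,1,1,1,1,1,1).

Computing H_k = (kernel of ∂_k) / (image of ∂_{k+1}):

  H_0: rank C_0 − rank ∂_1 = 9 − 7 = 2, and the invariant factors of ∂_1 are all 1, so H_0 ≅ Z^2.
  H_1: rank ker ∂_1 − rank ∂_2 = (9 − 7) − 0 = 2, and there is no ∂_2, so H_1 ≅ Z^2.

As a check, the Euler characteristic is 9 − 9 = 0, which agrees with 2 − 2 = 0.

Hence the Betti numbers are b_0 = 2, b_1 = 2.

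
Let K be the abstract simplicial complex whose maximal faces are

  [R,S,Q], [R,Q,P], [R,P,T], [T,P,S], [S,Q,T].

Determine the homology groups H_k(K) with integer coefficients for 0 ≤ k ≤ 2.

H_0 ≅ Z,  H_1 ≅ Z,  H_2 = 0.

Fix the vertex order P < Q < R < S < T and write every simplex with vertices in increasing order. Then dim K = 2 and the simplices of K are:

  0-simplices (5): P, Q, R, S, T
  1-simplices (10): PQ, PR, PS, PT, QR, QS, QT, RS, RT, ST
  2-simplices (5): PQR, PRT, PST, QRS, QST

so the chain groups are C_0 ≅ Z^5, C_1 ≅ Z^10, C_2 ≅ Z^5.

The boundary map ∂_1: C_1 → C_0 sends each edge [p,q] (with p < q) to q − p.
The 5×10 boundary matrix has rank 4 and Smith normal form diag(1,1,1,1).

The boundary map ∂_2: C_2 → C_1 acts by ∂[p,q,r] = [q,r] − [p,r] + [p,q]. For instance
  ∂QRS = RS − QS + QR,
  ∂PQR = QR − PR + PQ.
The 10×5 boundary matrix has rank 5 and Smith normal form diag(1,1,1,1,1).

Reading off H_k = ker ∂_k / im ∂_{k+1}:

  H_0: rank C_0 − rank ∂_1 = 5 − 4 = 1, and the invariant factors of ∂_1 are all 1, so H_0 = Z.
  H_1: rank ker ∂_1 − rank ∂_2 = (10 − 4) − 5 = 1, and the invariant factors of ∂_2 are all 1, so H_1 = Z.
  H_2: rank ker ∂_2 − rank ∂_3 = (5 − 5) − 0 = 0, and there is no ∂_3, so H_2 = 0.

(K is a triangulation of the Möbius band.)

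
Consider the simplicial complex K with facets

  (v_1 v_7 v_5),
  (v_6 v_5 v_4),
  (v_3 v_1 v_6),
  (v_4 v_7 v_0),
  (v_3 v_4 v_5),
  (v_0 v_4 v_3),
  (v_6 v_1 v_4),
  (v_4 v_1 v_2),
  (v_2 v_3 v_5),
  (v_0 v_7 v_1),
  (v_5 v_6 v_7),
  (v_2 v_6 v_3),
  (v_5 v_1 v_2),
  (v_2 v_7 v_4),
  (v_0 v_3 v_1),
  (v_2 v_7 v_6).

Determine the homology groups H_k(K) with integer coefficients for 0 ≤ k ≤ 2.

H_0 = Z,  H_1 = Z^2,  H_2 = Z.

We work with the vertex ordering v_0 < v_1 < v_2 < v_3 < v_4 < v_5 < v_6 < v_7. The simplices of K, each written with vertices in increasing order, are:

  0-simplices (8): [v_0], [v_1], [v_2], [v_3], [v_4], [v_5], [v_6], [v_7]
  1-simplices (24): (24 of them)
  2-simplices (16): (16 of them)

so the chain groups are C_0 ≅ Z^8, C_1 ≅ Z^24, C_2 ≅ Z^16.

Boundary ∂_1: C_1 → C_0 is given by ∂[p,q] = [q] − [p].
As a 8×24 matrix over Z this has rank 7, with invariant factors (1,1,1,1,1,1,1).

∂_2: C_2 → C_1 acts by ∂[p,q,r] = [q,r] − [p,r] + [p,q]. For instance
  ∂[v_2,v_3,v_5] = [v_3,v_5] − [v_2,v_5] + [v_2,v_3],
  ∂[v_0,v_1,v_7] = [v_1,v_7] − [v_0,v_7] + [v_0,v_1].
As a 24×16 matrix over Z this has rank 15, with invariant factors (1,1,1,1,1,1,1,1,1,1,1,1,1,1,1).

From H_k ≅ ker(∂_k) / im(∂_{k+1}) we obtain:

  H_0: rank C_0 − rank ∂_1 = 8 − 7 = 1, and the invariant factors of ∂_1 are all 1, so H_0 ≅ Z.
  H_1: rank ker ∂_1 − rank ∂_2 = (24 − 7) − 15 = 2, and the invariant factors of ∂_2 are all 1, so H_1 ≅ Z^2.
  H_2: rank ker ∂_2 − rank ∂_3 = (16 − 15) − 0 = 1, and there is no ∂_3, so H_2 ≅ Z.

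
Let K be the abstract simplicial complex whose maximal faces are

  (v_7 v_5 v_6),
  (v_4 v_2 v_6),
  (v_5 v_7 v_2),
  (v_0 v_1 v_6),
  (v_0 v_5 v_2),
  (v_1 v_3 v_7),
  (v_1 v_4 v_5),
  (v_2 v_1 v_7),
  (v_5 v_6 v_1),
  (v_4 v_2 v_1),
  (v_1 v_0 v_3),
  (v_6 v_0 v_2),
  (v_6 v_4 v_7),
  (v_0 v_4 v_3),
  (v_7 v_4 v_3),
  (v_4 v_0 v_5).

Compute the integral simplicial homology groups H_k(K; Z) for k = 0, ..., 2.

H_0 ≅ Z,  H_1 ≅ Z^2,  H_2 ≅ Z.

K has 8 vertices, 24 edges, 16 triangles.
rank ∂_0 = 0, rank ∂_1 = 7 ⇒ b_0 = 8 − 0 − 7 = 1; all invariant factors of ∂_1 are 1 so no torsion. So H_0 = Z.
rank ∂_1 = 7, rank ∂_2 = 15 ⇒ b_1 = 24 − 7 − 15 = 2; all invariant factors of ∂_2 are 1 so no torsion. So H_1 = Z^2.
rank ∂_2 = 15, rank ∂_3 = 0 ⇒ b_2 = 16 − 15 − 0 = 1. So H_2 = Z.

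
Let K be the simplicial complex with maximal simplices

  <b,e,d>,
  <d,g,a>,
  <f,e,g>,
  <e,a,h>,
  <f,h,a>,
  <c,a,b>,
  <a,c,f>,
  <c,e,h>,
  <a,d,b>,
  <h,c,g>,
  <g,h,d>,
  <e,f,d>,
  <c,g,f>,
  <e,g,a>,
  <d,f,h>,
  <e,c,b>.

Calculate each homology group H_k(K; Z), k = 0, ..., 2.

Take the total order a < b < c < d < e < f < g < h on the vertex set. Then K (dimension 2) consists of the simplices:

  0-simplices (8): a, b, c, d, e, f, g, h
  1-simplices (24): ab, ac, ad, ae, af, ag, ah, bc, bd, be, ce, cf, cg, ch, de, df, dg, dh, ef, eg, eh, fg, fh, gh
  2-simplices (16): abc, abd, acf, adg, aeg, aeh, afh, bce, bde, ceh, cfg, cgh, def, dfh, dgh, efg

Hence C_0 ≅ Z^8, C_1 ≅ Z^24, C_2 ≅ Z^16.

The boundary map ∂_1: C_1 → C_0 is given by ∂[p,q] = [q] − [p]. For instance
  ∂ce = e − c.
This gives a 8×24 integer matrix of rank 7; reducing to Smith normal form yields diagonal entries (1,1,1,1,1,1,1).

Boundary ∂_2: C_2 → C_1 maps a triangle to the signed sum of its edges. For instance
  ∂aeg = eg − ag + ae,
  ∂efg = fg − eg + ef.
The resulting 24×16 matrix has rank 15, and its Smith normal form has invariant factors (1,1,1,1,1,1,1,1,1,1,1,1,1,1,1).

Computing H_k = (kernel of ∂_k) / (image of ∂_{k+1}):

  H_0: rank C_0 − rank ∂_1 = 8 − 7 = 1, and the invariant factors of ∂_1 are all 1, so H_0 = Z.
  H_1: rank ker ∂_1 − rank ∂_2 = (24 − 7) − 15 = 2, and the invariant factors of ∂_2 are all 1, so H_1 = Z^2.
  H_2: rank ker ∂_2 − rank ∂_3 = (16 − 15) − 0 = 1, and there is no ∂_3, so H_2 = Z.

H_0 ≅ Z,  H_1 ≅ Z^2,  H_2 ≅ Z.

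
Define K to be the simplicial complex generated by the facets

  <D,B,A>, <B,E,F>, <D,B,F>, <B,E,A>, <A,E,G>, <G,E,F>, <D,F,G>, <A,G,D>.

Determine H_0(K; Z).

H_0 ≅ Z.

Fix the vertex order A < B < D < E < F < G and write every simplex with vertices in increasing order. Then dim K = 2 and the simplices of K are:

  0-simplices (6): A, B, D, E, F, G
  1-simplices (12): AB, AD, AE, AG, BD, BE, BF, DF, DG, EF, EG, FG
  2-simplices (8): ABD, ABE, ADG, AEG, BDF, BEF, DFG, EFG

Hence C_0 ≅ Z^6, C_1 ≅ Z^12, C_2 ≅ Z^8.

Boundary ∂_1: C_1 → C_0 maps an edge to its endpoints' difference, ∂[p,q] = q − p. For instance
  ∂AD = D − A.
As a 6×12 matrix over Z this has rank 5, with invariant factors (1,1,1,1,1).

The boundary map ∂_2: C_2 → C_1 sends each 2-simplex [p,q,r] to [q,r] − [p,r] + [p,q]. For instance
  ∂AEG = EG − AG + AE,
  ∂ABD = BD − AD + AB.
The resulting 12×8 matrix has rank 7, and its Smith normal form has invariant factors (1,1,1,1,1,1,1).

Computing H_k = (kernel of ∂_k) / (image of ∂_{k+1}):

  H_0: rank C_0 − rank ∂_1 = 6 − 5 = 1, and the invariant factors of ∂_1 are all 1, so H_0 = Z.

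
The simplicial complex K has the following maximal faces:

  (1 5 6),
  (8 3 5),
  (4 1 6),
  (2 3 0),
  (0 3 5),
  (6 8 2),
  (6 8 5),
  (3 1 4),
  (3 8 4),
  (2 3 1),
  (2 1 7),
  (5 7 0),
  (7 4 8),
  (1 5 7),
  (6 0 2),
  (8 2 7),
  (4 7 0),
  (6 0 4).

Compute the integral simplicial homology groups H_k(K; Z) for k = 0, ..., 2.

H_0 = Z,  H_1 = Z^2,  H_2 = Z.

Fix the vertex order 0 < 1 < 2 < 3 < 4 < 5 < 6 < 7 < 8 and write every simplex with vertices in increasing order. Then dim K = 2 and the simplices of K are:

  0-simplices (9): [0], [1], [2], [3], [4], [5], [6], [7], [8]
  1-simplices (27): (27 of them)
  2-simplices (18): [0,2,3], [0,2,6], [0,3,5], [0,4,6], [0,4,7], [0,5,7], [1,2,3], [1,2,7], [1,3,4], [1,4,6], [1,5,6], [1,5,7], [2,6,8], [2,7,8], [3,4,8], [3,5,8], [4,7,8], [5,6,8]

Hence C_0 ≅ Z^9, C_1 ≅ Z^27, C_2 ≅ Z^18.

The boundary map ∂_1: C_1 → C_0 is given by ∂[p,q] = [q] − [p]. For instance
  ∂[4,6] = [6] − [4].
As a 9×27 matrix over Z this has rank 8, with invariant factors (1,1,1,1,1,1,1,1).

The boundary map ∂_2: C_2 → C_1 maps a triangle to the signed sum of its edges. For instance
  ∂[0,5,7] = [5,7] − [0,7] + [0,5],
  ∂[4,7,8] = [7,8] − [4,8] + [4,7].
As a 27×18 matrix over Z this has rank 17, with invariant factors (1,1,1,1,1,1,1,1,1,1,1,1,1,1,1,1,1).

Reading off H_k = ker ∂_k / im ∂_{k+1}:

  H_0: rank C_0 − rank ∂_1 = 9 − 8 = 1, and the invariant factors of ∂_1 are all 1, so H_0 = Z.
  H_1: rank ker ∂_1 − rank ∂_2 = (27 − 8) − 17 = 2, and the invariant factors of ∂_2 are all 1, so H_1 = Z^2.
  H_2: rank ker ∂_2 − rank ∂_3 = (18 − 17) − 0 = 1, and there is no ∂_3, so H_2 = Z.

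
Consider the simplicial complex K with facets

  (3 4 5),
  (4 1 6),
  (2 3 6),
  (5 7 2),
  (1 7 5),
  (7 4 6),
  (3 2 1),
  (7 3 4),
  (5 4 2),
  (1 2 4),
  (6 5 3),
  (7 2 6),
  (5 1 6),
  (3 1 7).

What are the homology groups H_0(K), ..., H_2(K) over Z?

Order the vertices as 1 < 2 < 3 < 4 < 5 < 6 < 7. Listing each simplex with vertices in this order, K has dimension 2 with simplices:

  0-simplices (7): [1], [2], [3], [4], [5], [6], [7]
  1-simplices (21): [1,2], [1,3], [1,4], [1,5], [1,6], [1,7], [2,3], [2,4], [2,5], [2,6], [2,7], [3,4], [3,5], [3,6], [3,7], [4,5], [4,6], [4,7], [5,6], [5,7], [6,7]
  2-simplices (14): [1,2,3], [1,2,4], [1,3,7], [1,4,6], [1,5,6], [1,5,7], [2,3,6], [2,4,5], [2,5,7], [2,6,7], [3,4,5], [3,4,7], [3,5,6], [4,6,7]

giving chain groups C_0 ≅ Z^7, C_1 ≅ Z^21, C_2 ≅ Z^14.

The boundary map ∂_1: C_1 → C_0 sends each edge [p,q] (with p < q) to q − p. For instance
  ∂[5,6] = [6] − [5].
As a 7×21 matrix over Z this has rank 6, with invariant factors (1,1,1,1,1,1).

The boundary map ∂_2: C_2 → C_1 sends each 2-simplex [p,q,r] to [q,r] − [p,r] + [p,q]. For instance
  ∂[3,4,7] = [4,7] − [3,7] + [3,4],
  ∂[2,5,7] = [5,7] − [2,7] + [2,5].
The 21×14 boundary matrix has rank 13 and Smith normal form diag(1,1,1,1,1,1,1,1,1,1,1,1,1).

Now H_k = ker ∂_k / im ∂_{k+1}, so:

  H_0: rank C_0 − rank ∂_1 = 7 − 6 = 1, and the invariant factors of ∂_1 are all 1, so H_0 ≅ Z.
  H_1: rank ker ∂_1 − rank ∂_2 = (21 − 6) − 13 = 2, and the invariant factors of ∂_2 are all 1, so H_1 ≅ Z^2.
  H_2: rank ker ∂_2 − rank ∂_3 = (14 − 13) − 0 = 1, and there is no ∂_3, so H_2 ≅ Z.

As a check, the Euler characteristic is 7 − 21 + 14 = 0, which agrees with 1 − 2 + 1 = 0.

H_0 ≅ Z,  H_1 ≅ Z^2,  H_2 ≅ Z.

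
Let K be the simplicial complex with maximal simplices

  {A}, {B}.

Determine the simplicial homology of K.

Order the vertices as A < B. Listing each simplex with vertices in this order, K has dimension 0 with simplices:

  0-simplices (2): A, B

so the chain groups are C_0 ≅ Z^2.

Reading off H_k = ker ∂_k / im ∂_{k+1}:

  H_0: rank C_0 − rank ∂_1 = 2 − 0 = 2, and there is no ∂_1, so H_0 ≅ Z^2.

H_0 ≅ Z^2.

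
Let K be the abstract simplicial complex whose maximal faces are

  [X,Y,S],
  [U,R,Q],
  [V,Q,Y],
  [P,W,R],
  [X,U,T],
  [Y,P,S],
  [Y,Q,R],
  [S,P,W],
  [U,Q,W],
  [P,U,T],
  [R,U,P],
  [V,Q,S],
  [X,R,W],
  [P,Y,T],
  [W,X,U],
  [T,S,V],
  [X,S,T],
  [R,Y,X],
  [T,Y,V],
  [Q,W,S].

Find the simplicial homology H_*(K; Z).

H_0 = Z,  H_1 = Z ⊕ Z_2,  H_2 = 0.

We work with the vertex ordering P < Q < R < S < T < U < V < W < X < Y. The simplices of K, each written with vertices in increasing order, are:

  0-simplices (10): P, Q, R, S, T, U, V, W, X, Y
  1-simplices (30): PR, PS, PT, PU, PW, PY, QR, QS, QU, QV, QW, QY, RU, RW, RX, RY, ST, SV, SW, SX, SY, TU, TV, TX, TY, UW, UX, VY, WX, XY
  2-simplices (20): PRU, PRW, PSW, PSY, PTU, PTY, QRU, QRY, QSV, QSW, QUW, QVY, RWX, RXY, STV, STX, SXY, TUX, TVY, UWX

so the chain groups are C_0 ≅ Z^10, C_1 ≅ Z^30, C_2 ≅ Z^20.

∂_1: C_1 → C_0 maps an edge to its endpoints' difference, ∂[p,q] = q − p. For instance
  ∂TX = X − T.
This gives a 10×30 integer matrix of rank 9; reducing to Smith normal form yields diagonal entries (1,1,1,1,1,1,1,1,1).

Boundary ∂_2: C_2 → C_1 sends each 2-simplex [p,q,r] to [q,r] − [p,r] + [p,q]. For instance
  ∂QRU = RU − QU + QR,
  ∂STX = TX − SX + ST.
The resulting 30×20 matrix has rank 20, and its Smith normal form has invariant factors (1,1,1,1,1,1,1,1,1,1,1,1,1,1,1,1,1,1,1,2).

Computing H_k = (kernel of ∂_k) / (image of ∂_{k+1}):

  H_0: rank C_0 − rank ∂_1 = 10 − 9 = 1, and the invariant factors of ∂_1 are all 1, so H_0 ≅ Z.
  H_1: rank ker ∂_1 − rank ∂_2 = (30 − 9) − 20 = 1, and ∂_2 has invariant factor 2 > 1, so H_1 ≅ Z ⊕ Z_2.
  H_2: rank ker ∂_2 − rank ∂_3 = (20 − 20) − 0 = 0, and there is no ∂_3, so H_2 ≅ 0.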